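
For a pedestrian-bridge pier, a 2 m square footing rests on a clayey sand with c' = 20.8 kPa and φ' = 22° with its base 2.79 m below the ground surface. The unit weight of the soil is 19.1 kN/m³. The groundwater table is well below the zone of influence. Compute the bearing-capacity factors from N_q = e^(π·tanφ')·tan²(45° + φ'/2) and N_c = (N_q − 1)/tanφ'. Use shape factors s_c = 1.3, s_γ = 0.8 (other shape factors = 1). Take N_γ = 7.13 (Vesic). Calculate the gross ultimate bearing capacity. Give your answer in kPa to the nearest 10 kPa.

tan22° = 0.404, so N_q = e^(π×0.404)·tan²(56°) = 3.558 × 2.198 = 7.82.
N_c = (7.82 − 1)/tan22° = 16.88.
Overburden at base level: q = 19.1 × 2.79 = 53.289 kPa.
Cohesion term c·N_c·s_c = 20.8 × 16.883 × 1.3 = 456.51 kPa; surcharge term q·N_q = 53.289 × 7.8211 = 416.78 kPa; self-weight term 0.5·γ·B·N_γ·s_γ = 0.5 × 19.1 × 2 × 7.13 × 0.8 = 108.95 kPa.
q_ult = 456.51 + 416.78 + 108.95 = 982.24 kPa.

q_ult ≈ 980 kPa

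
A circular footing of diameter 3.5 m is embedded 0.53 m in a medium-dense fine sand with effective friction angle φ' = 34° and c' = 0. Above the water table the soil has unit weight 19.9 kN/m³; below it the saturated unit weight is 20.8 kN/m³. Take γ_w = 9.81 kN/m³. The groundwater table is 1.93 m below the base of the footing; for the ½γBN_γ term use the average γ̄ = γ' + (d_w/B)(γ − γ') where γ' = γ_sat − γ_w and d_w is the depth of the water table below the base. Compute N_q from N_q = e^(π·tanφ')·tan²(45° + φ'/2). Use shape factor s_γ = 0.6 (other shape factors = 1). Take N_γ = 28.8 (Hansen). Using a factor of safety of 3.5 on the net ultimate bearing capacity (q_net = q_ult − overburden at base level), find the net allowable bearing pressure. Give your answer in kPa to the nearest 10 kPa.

N_q = e^(π·tan34°)·tan²(62°) = 29.44.
q = γ·D_f = 19.9 × 0.53 = 10.547 kPa.
γ' = 10.99 kN/m³; averaging over the depth B below the base, γ̄ = γ' + (d_w/B)(γ − γ') = 15.903 kN/m³.
q·N_q = 10.547 × 29.44 = 310.5 kPa
0.5·γ·B·N_γ·s_γ = 0.5 × 15.903 × 3.5 × 28.8 × 0.6 = 480.91 kPa
q_ult = 310.5 + 480.91 = 791.42 kPa.
q_net = 791.42 − 10.547 = 780.87 kPa.
q_all(net) = 780.87 / 3.5 = 223.11 kPa.

q_all(net) ≈ 220 kPa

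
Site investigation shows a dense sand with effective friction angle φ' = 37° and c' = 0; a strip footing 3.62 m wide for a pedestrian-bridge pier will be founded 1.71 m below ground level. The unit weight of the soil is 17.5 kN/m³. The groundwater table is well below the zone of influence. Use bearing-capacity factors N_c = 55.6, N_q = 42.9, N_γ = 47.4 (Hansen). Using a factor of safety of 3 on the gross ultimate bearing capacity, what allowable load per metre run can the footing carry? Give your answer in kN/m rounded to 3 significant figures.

q = γ·D_f = 17.5 × 1.71 = 29.925 kPa.
q·N_q = 29.925 × 42.9 = 1283.8 kPa
0.5·γ·B·N_γ = 0.5 × 17.5 × 3.62 × 47.4 = 1501.4 kPa
q_ult = 1283.8 + 1501.4 = 2785.2 kPa.
Gross allowable pressure q_all = 2785.2 / 3 = 928.39 kPa.
Allowable wall load = q_all × B = 928.39 × 3.62 = 3360.8 kN per metre run.

≈ 3360 kN/m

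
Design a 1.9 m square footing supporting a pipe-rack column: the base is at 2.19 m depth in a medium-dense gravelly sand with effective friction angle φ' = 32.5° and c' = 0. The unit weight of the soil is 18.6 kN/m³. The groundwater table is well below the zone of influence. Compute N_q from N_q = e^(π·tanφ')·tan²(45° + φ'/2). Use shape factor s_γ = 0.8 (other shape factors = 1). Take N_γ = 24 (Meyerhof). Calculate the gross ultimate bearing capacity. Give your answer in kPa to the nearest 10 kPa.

tan32.5° = 0.6371, so N_q = e^(π×0.6371)·tan²(61.25°) = 7.4 × 3.322 = 24.58.
q = γ·D_f = 18.6 × 2.19 = 40.734 kPa.
q·N_q = 40.734 × 24.585 = 1001.4 kPa
0.5·γ·B·N_γ·s_γ = 0.5 × 18.6 × 1.9 × 24 × 0.8 = 339.26 kPa
q_ult = 1001.4 + 339.26 = 1340.7 kPa.

q_ult ≈ 1340 kPa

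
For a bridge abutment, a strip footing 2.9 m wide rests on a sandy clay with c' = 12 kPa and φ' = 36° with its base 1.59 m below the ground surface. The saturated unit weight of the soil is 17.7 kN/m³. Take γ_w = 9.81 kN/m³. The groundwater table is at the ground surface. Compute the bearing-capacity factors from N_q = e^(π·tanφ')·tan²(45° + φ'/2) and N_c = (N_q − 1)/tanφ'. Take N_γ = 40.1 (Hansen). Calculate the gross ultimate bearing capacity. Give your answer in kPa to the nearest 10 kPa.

q_ult ≈ 1540 kPa

tan36° = 0.7265, so N_q = e^(π×0.7265)·tan²(63°) = 9.801 × 3.852 = 37.75.
N_c = (37.75 − 1)/tan36° = 50.59.
γ' = 17.7 − 9.81 = 7.89 kN/m³ (submerged throughout). q = 7.89 × 1.59 = 12.545 kPa; the same γ' applies in the ½γBN_γ term.
c·N_c = 12 × 50.585 = 607.03 kPa
q·N_q = 12.545 × 37.752 = 473.61 kPa
0.5·γ·B·N_γ = 0.5 × 7.89 × 2.9 × 40.1 = 458.76 kPa
q_ult = 607.03 + 473.61 + 458.76 = 1539.4 kPa.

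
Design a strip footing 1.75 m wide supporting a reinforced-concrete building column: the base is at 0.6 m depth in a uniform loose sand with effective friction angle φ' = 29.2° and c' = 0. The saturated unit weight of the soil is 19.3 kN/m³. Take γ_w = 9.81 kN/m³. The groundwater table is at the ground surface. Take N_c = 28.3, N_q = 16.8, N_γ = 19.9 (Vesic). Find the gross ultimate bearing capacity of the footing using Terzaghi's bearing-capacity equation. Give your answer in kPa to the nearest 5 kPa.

With the water table at the surface the whole profile is submerged: γ' = 19.3 − 9.81 = 9.49 kN/m³, so q = γ'·D_f = 5.694 kPa; the same γ' applies in the ½γBN_γ term.
q_ult = q·N_q + 0.5·γ·B·N_γ
     = 5.694 × 16.8 + 0.5 × 9.49 × 1.75 × 19.9
     = 95.659 + 165.24 = 260.9 kPa.

q_ult ≈ 260 kPa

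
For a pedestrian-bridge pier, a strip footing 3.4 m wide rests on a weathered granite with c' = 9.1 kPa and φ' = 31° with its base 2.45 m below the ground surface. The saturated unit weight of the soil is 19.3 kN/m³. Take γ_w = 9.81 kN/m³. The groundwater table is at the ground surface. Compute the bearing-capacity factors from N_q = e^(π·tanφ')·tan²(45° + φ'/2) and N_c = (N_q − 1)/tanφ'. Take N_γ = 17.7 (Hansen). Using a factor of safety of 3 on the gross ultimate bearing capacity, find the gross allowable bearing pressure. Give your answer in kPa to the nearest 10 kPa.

N_q = e^(π·tan31°)·tan²(60.5°) = 20.63; N_c = (N_q − 1)/tanφ' = 32.67.
γ' = 19.3 − 9.81 = 9.49 kN/m³ (submerged throughout). q = 9.49 × 2.45 = 23.251 kPa; the same γ' applies in the ½γBN_γ term.
c·N_c = 9.1 × 32.671 = 297.31 kPa
q·N_q = 23.251 × 20.631 = 479.68 kPa
0.5·γ·B·N_γ = 0.5 × 9.49 × 3.4 × 17.7 = 285.55 kPa
q_ult = 297.31 + 479.68 + 285.55 = 1062.5 kPa.
q_all = 1062.5 / 3 = 354.18 kPa.

q_all ≈ 350 kPa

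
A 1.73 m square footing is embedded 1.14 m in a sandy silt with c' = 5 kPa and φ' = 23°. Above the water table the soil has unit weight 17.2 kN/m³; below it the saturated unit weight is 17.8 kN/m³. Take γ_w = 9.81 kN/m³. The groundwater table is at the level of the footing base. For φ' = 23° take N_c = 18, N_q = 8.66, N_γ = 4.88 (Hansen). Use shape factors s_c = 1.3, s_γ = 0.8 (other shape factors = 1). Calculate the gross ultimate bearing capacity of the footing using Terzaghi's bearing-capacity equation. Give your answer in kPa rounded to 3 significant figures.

q_ult ≈ 314 kPa

Overburden at base level: q = 17.2 × 1.14 = 19.608 kPa.
Below the base the soil is submerged, so the ½γBN_γ term uses γ' = 17.8 − 9.81 = 7.99 kN/m³.
Cohesion term c·N_c·s_c = 5 × 18 × 1.3 = 117 kPa; surcharge term q·N_q = 19.608 × 8.66 = 169.81 kPa; self-weight term 0.5·γ·B·N_γ·s_γ = 0.5 × 7.99 × 1.73 × 4.88 × 0.8 = 26.982 kPa.
q_ult = 117 + 169.81 + 26.982 = 313.79 kPa.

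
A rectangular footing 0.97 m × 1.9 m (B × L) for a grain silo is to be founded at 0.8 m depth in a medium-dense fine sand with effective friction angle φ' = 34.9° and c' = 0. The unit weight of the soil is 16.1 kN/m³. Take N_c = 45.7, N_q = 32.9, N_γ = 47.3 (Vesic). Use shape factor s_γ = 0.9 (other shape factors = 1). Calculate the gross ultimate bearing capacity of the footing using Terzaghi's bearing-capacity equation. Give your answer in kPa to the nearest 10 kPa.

Effective surcharge at the founding depth q = γ·D_f = 16.1 × 0.8 = 12.88 kPa.
q_ult = q·N_q + 0.5·γ·B·N_γ·s_γ
     = 12.88 × 32.9 + 0.5 × 16.1 × 0.97 × 47.3 × 0.9
     = 423.75 + 332.41 = 756.16 kPa.

q_ult ≈ 760 kPa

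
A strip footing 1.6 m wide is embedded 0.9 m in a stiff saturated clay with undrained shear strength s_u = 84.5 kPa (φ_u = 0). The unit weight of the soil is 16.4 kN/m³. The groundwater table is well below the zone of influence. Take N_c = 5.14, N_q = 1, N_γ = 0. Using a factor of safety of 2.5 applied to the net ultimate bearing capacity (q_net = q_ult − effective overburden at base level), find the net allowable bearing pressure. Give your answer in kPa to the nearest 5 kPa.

q_all(net) ≈ 175 kPa

q = γ·D_f = 16.4 × 0.9 = 14.76 kPa.
c·N_c = 84.5 × 5.14 = 434.33 kPa
q·N_q = 14.76 × 1 = 14.76 kPa
q_ult = 434.33 + 14.76 = 449.09 kPa.
Net ultimate: q_net = 449.09 − 14.76 = 434.33 kPa.
q_all(net) = 434.33 / 2.5 = 173.73 kPa.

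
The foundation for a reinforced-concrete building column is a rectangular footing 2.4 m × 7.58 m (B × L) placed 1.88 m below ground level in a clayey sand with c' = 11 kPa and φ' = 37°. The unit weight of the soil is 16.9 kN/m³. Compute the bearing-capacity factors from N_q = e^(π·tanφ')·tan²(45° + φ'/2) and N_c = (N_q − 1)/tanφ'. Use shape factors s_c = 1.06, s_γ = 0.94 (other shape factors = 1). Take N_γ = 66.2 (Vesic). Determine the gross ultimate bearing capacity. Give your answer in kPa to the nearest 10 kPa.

tan37° = 0.7536, so N_q = e^(π×0.7536)·tan²(63.5°) = 10.669 × 4.023 = 42.92.
N_c = (42.92 − 1)/tan37° = 55.63.
Effective surcharge at the founding depth q = γ·D_f = 16.9 × 1.88 = 31.772 kPa.
q_ult = c·N_c·s_c + q·N_q + 0.5·γ·B·N_γ·s_γ
     = 11 × 55.63 × 1.06 + 31.772 × 42.92 + 0.5 × 16.9 × 2.4 × 66.2 × 0.94
     = 648.64 + 1363.7 + 1262 = 3274.3 kPa.

q_ult ≈ 3270 kPa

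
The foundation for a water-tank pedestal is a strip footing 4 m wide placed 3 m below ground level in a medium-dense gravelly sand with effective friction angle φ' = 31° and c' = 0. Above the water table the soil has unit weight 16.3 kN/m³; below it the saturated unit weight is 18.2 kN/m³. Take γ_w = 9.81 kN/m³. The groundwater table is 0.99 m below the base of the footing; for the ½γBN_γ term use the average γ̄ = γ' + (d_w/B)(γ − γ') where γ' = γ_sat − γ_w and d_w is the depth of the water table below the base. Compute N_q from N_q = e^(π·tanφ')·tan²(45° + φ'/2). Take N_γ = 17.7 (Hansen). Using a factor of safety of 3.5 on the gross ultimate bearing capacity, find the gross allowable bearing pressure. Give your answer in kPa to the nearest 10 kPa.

N_q = e^(π·tan31°)·tan²(60.5°) = 20.63.
Overburden at base level: q = 16.3 × 3 = 48.9 kPa.
The water table is 0.99 m below the base (< B = 4 m), so the ½γBN_γ term uses γ̄ = γ' + (d_w/B)(γ − γ') = 8.39 + (0.99/4)(16.3 − 8.39) = 10.348 kN/m³.
Surcharge term q·N_q = 48.9 × 20.631 = 1008.8 kPa; self-weight term 0.5·γ·B·N_γ = 0.5 × 10.348 × 4 × 17.7 = 366.31 kPa.
q_ult = 1008.8 + 366.31 = 1375.2 kPa.
q_all = 1375.2 / 3.5 = 392.9 kPa.

q_all ≈ 390 kPa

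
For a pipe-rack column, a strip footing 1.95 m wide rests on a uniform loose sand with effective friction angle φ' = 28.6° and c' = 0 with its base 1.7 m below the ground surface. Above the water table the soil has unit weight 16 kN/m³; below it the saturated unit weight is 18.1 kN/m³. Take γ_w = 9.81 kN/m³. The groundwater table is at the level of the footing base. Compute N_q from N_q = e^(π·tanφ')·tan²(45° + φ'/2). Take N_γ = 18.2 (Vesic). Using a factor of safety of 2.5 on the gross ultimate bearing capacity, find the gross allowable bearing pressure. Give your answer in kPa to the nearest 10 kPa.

N_q = e^(π·tan28.6°)·tan²(59.3°) = 15.73.
q = γ·D_f = 16 × 1.7 = 27.2 kPa.
For the ½γBN_γ term take γ' = 18.1 − 9.81 = 8.29 kN/m³ (soil below base is submerged).
q·N_q = 27.2 × 15.728 = 427.79 kPa
0.5·γ·B·N_γ = 0.5 × 8.29 × 1.95 × 18.2 = 147.11 kPa
q_ult = 427.79 + 147.11 = 574.9 kPa.
q_all = 574.9 / 2.5 = 229.96 kPa.

q_all ≈ 230 kPa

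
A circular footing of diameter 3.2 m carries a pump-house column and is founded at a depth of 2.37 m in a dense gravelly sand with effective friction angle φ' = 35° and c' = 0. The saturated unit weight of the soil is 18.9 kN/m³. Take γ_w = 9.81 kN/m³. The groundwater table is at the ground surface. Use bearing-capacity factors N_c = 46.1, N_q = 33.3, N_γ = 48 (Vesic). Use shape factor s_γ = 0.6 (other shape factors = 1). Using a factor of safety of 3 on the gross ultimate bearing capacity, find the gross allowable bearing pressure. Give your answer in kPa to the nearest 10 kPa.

q_all ≈ 380 kPa

With the water table at the surface the whole profile is submerged: γ' = 18.9 − 9.81 = 9.09 kN/m³, so q = γ'·D_f = 21.543 kPa; the same γ' applies in the ½γBN_γ term.
q_ult = q·N_q + 0.5·γ·B·N_γ·s_γ
     = 21.543 × 33.3 + 0.5 × 9.09 × 3.2 × 48 × 0.6
     = 717.39 + 418.87 = 1136.3 kPa.
q_all = 1136.3 / 3 = 378.75 kPa.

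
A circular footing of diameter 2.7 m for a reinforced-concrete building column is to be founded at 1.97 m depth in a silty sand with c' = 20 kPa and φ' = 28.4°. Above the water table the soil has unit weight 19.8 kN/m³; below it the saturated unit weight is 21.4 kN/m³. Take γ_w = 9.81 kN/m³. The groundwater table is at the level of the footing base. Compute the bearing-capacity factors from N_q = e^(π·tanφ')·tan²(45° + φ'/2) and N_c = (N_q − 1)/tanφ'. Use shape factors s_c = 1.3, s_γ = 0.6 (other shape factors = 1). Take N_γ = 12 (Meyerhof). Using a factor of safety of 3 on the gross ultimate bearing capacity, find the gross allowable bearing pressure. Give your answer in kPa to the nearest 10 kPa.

N_q = e^(π·tan28.4°)·tan²(59.2°) = 15.38; N_c = (N_q − 1)/tanφ' = 26.6.
q = γ·D_f = 19.8 × 1.97 = 39.006 kPa.
For the ½γBN_γ term take γ' = 21.4 − 9.81 = 11.59 kN/m³ (soil below base is submerged).
c·N_c·s_c = 20 × 26.601 × 1.3 = 691.63 kPa
q·N_q = 39.006 × 15.383 = 600.04 kPa
0.5·γ·B·N_γ·s_γ = 0.5 × 11.59 × 2.7 × 12 × 0.6 = 112.65 kPa
q_ult = 691.63 + 600.04 + 112.65 = 1404.3 kPa.
q_all = 1404.3 / 3 = 468.11 kPa.

q_all ≈ 470 kPa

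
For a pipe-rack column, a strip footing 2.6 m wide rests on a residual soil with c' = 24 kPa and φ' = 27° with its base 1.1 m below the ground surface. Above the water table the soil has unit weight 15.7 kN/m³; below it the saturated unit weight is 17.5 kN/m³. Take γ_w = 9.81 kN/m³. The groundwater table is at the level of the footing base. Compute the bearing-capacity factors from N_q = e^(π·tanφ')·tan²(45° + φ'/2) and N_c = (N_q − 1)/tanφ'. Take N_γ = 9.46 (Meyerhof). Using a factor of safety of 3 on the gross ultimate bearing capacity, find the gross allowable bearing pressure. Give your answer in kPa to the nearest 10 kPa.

q_all ≈ 300 kPa

N_q = e^(π·tan27°)·tan²(58.5°) = 13.2; N_c = (N_q − 1)/tanφ' = 23.94.
Overburden at base level: q = 15.7 × 1.1 = 17.27 kPa.
Below the base the soil is submerged, so the ½γBN_γ term uses γ' = 17.5 − 9.81 = 7.69 kN/m³.
Cohesion term c·N_c = 24 × 23.942 = 574.61 kPa; surcharge term q·N_q = 17.27 × 13.199 = 227.95 kPa; self-weight term 0.5·γ·B·N_γ = 0.5 × 7.69 × 2.6 × 9.46 = 94.572 kPa.
q_ult = 574.61 + 227.95 + 94.572 = 897.13 kPa.
q_all = 897.13 / 3 = 299.04 kPa.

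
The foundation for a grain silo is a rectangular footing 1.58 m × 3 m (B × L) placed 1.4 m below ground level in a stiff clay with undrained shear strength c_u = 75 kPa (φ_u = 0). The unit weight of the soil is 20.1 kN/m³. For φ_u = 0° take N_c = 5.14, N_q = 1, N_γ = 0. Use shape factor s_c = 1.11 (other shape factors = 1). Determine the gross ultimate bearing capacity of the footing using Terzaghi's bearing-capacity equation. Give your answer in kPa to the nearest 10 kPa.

Effective surcharge at the founding depth q = γ·D_f = 20.1 × 1.4 = 28.14 kPa.
q_ult = c·N_c·s_c + q·N_q
     = 75 × 5.14 × 1.11 + 28.14 × 1
     = 427.91 + 28.14 = 456.05 kPa.

q_ult ≈ 460 kPa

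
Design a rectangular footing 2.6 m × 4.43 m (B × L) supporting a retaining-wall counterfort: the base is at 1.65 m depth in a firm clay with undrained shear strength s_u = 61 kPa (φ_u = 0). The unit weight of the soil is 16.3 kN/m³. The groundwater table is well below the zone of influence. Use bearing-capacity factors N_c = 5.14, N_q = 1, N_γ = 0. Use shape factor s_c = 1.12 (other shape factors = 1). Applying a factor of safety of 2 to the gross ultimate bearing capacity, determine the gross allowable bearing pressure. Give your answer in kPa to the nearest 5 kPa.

q_all ≈ 190 kPa

Overburden at base level: q = 16.3 × 1.65 = 26.895 kPa.
Cohesion term c·N_c·s_c = 61 × 5.14 × 1.12 = 351.16 kPa; surcharge term q·N_q = 26.895 × 1 = 26.895 kPa.
q_ult = 351.16 + 26.895 = 378.06 kPa.
q_all = q_ult / FS = 378.06 / 2 = 189.03 kPa.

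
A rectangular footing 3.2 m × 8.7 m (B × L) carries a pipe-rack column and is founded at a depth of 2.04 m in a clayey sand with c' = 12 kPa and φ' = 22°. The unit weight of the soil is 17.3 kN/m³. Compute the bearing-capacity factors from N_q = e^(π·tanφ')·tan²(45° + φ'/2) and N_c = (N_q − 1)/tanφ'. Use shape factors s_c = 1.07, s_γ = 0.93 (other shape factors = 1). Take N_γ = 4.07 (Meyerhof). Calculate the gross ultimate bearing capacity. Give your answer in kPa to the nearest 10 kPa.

tan22° = 0.404, so N_q = e^(π×0.404)·tan²(56°) = 3.558 × 2.198 = 7.82.
N_c = (7.82 − 1)/tan22° = 16.88.
Overburden at base level: q = 17.3 × 2.04 = 35.292 kPa.
Cohesion term c·N_c·s_c = 12 × 16.883 × 1.07 = 216.78 kPa; surcharge term q·N_q = 35.292 × 7.8211 = 276.02 kPa; self-weight term 0.5·γ·B·N_γ·s_γ = 0.5 × 17.3 × 3.2 × 4.07 × 0.93 = 104.77 kPa.
q_ult = 216.78 + 276.02 + 104.77 = 597.57 kPa.

q_ult ≈ 600 kPa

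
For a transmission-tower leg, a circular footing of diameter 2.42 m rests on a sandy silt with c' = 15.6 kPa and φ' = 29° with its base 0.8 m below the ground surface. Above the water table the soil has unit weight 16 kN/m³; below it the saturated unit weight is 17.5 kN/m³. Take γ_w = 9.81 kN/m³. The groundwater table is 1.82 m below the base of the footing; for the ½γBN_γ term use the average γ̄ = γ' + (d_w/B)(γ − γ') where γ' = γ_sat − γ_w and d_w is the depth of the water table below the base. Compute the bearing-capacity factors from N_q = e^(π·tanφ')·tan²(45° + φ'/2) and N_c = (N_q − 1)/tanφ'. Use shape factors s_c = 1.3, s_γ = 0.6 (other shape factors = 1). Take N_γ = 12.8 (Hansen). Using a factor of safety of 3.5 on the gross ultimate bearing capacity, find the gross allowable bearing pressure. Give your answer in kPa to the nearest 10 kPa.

q_all ≈ 260 kPa

N_q = e^(π·tan29°)·tan²(59.5°) = 16.44; N_c = (N_q − 1)/tanφ' = 27.86.
Overburden at base level: q = 16 × 0.8 = 12.8 kPa.
The water table is 1.82 m below the base (< B = 2.42 m), so the ½γBN_γ term uses γ̄ = γ' + (d_w/B)(γ − γ') = 7.69 + (1.82/2.42)(16 − 7.69) = 13.94 kN/m³.
Cohesion term c·N_c·s_c = 15.6 × 27.86 × 1.3 = 565.01 kPa; surcharge term q·N_q = 12.8 × 16.443 = 210.47 kPa; self-weight term 0.5·γ·B·N_γ·s_γ = 0.5 × 13.94 × 2.42 × 12.8 × 0.6 = 129.54 kPa.
q_ult = 565.01 + 210.47 + 129.54 = 905.02 kPa.
q_all = 905.02 / 3.5 = 258.58 kPa.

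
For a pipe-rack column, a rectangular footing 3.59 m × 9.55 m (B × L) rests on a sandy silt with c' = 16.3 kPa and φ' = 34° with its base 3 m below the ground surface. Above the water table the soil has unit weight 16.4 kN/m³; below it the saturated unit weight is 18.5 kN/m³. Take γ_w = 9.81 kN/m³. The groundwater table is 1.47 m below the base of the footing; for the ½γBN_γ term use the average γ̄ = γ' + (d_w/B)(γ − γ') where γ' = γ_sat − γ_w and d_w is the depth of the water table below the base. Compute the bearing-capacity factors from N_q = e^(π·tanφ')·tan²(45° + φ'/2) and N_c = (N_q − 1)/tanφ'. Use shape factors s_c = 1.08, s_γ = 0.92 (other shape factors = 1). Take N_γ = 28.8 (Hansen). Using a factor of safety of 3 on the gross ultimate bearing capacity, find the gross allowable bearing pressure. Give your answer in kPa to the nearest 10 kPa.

N_q = e^(π·tan34°)·tan²(62°) = 29.44; N_c = (N_q − 1)/tanφ' = 42.16.
Effective surcharge at the founding depth q = γ·D_f = 16.4 × 3 = 49.2 kPa.
With d_w = 1.47 m < B, γ̄ = 8.69 + (1.47/3.59) × (16.4 − 8.69) = 11.847 kN/m³.
q_ult = c·N_c·s_c + q·N_q + 0.5·γ·B·N_γ·s_γ
     = 16.3 × 42.164 × 1.08 + 49.2 × 29.44 + 0.5 × 11.847 × 3.59 × 28.8 × 0.92
     = 742.25 + 1448.4 + 563.45 = 2754.1 kPa.
q_all = 2754.1 / 3 = 918.05 kPa.

q_all ≈ 920 kPa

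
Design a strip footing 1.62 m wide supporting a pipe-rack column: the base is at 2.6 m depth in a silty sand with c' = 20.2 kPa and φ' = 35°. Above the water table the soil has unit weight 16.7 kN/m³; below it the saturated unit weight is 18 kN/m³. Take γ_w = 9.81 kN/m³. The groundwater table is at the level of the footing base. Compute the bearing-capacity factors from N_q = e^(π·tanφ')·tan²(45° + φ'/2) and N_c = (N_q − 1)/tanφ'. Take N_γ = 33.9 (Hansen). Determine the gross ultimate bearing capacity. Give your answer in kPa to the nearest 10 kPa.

tan35° = 0.7002, so N_q = e^(π×0.7002)·tan²(62.5°) = 9.023 × 3.69 = 33.3.
N_c = (33.3 − 1)/tan35° = 46.12.
Overburden at base level: q = 16.7 × 2.6 = 43.42 kPa.
Below the base the soil is submerged, so the ½γBN_γ term uses γ' = 18 − 9.81 = 8.19 kN/m³.
Cohesion term c·N_c = 20.2 × 46.124 = 931.7 kPa; surcharge term q·N_q = 43.42 × 33.296 = 1445.7 kPa; self-weight term 0.5·γ·B·N_γ = 0.5 × 8.19 × 1.62 × 33.9 = 224.89 kPa.
q_ult = 931.7 + 1445.7 + 224.89 = 2602.3 kPa.

q_ult ≈ 2600 kPa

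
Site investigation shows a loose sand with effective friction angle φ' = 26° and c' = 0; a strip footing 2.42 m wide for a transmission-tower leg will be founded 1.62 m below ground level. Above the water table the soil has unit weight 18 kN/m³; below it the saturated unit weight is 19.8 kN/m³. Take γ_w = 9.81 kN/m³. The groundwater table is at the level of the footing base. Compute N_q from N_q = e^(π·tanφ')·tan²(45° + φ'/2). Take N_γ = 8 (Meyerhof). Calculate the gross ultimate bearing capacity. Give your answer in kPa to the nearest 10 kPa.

tan26° = 0.4877, so N_q = e^(π×0.4877)·tan²(58°) = 4.629 × 2.561 = 11.85.
Effective surcharge at the founding depth q = γ·D_f = 18 × 1.62 = 29.16 kPa.
The water table coincides with the base, so in the self-weight term γ → γ' = 9.99 kN/m³.
q_ult = q·N_q + 0.5·γ·B·N_γ
     = 29.16 × 11.854 + 0.5 × 9.99 × 2.42 × 8
     = 345.67 + 96.703 = 442.37 kPa.

q_ult ≈ 440 kPa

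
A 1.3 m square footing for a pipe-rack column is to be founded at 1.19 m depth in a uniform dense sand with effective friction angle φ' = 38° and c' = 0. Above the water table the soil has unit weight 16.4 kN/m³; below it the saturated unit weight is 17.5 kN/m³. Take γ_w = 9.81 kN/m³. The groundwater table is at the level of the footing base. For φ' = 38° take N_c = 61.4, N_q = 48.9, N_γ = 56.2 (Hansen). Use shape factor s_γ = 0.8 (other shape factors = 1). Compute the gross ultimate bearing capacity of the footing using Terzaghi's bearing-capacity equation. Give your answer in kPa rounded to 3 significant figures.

Effective surcharge at the founding depth q = γ·D_f = 16.4 × 1.19 = 19.516 kPa.
The water table coincides with the base, so in the self-weight term γ → γ' = 7.69 kN/m³.
q_ult = q·N_q + 0.5·γ·B·N_γ·s_γ
     = 19.516 × 48.9 + 0.5 × 7.69 × 1.3 × 56.2 × 0.8
     = 954.33 + 224.73 = 1179.1 kPa.

q_ult ≈ 1180 kPa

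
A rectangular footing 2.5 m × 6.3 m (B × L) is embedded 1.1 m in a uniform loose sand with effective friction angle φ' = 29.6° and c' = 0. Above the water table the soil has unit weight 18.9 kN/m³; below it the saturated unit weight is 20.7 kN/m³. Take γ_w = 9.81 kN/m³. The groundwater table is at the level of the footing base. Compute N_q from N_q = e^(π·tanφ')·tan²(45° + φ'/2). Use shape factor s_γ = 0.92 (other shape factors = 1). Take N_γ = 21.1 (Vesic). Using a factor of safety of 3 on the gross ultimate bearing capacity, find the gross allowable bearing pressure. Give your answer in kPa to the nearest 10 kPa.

q_all ≈ 210 kPa

N_q = e^(π·tan29.6°)·tan²(59.8°) = 17.59.
Overburden at base level: q = 18.9 × 1.1 = 20.79 kPa.
Below the base the soil is submerged, so the ½γBN_γ term uses γ' = 20.7 − 9.81 = 10.89 kN/m³.
Surcharge term q·N_q = 20.79 × 17.588 = 365.65 kPa; self-weight term 0.5·γ·B·N_γ·s_γ = 0.5 × 10.89 × 2.5 × 21.1 × 0.92 = 264.25 kPa.
q_ult = 365.65 + 264.25 = 629.89 kPa.
q_all = 629.89 / 3 = 209.96 kPa.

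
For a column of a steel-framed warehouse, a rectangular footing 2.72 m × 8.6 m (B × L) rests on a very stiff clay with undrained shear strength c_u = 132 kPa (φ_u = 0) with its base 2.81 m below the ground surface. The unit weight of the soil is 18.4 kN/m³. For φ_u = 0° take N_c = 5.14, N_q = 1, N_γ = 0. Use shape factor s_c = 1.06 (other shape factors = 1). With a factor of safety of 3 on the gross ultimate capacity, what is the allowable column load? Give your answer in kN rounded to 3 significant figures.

q = γ·D_f = 18.4 × 2.81 = 51.704 kPa.
c·N_c·s_c = 132 × 5.14 × 1.06 = 719.19 kPa
q·N_q = 51.704 × 1 = 51.704 kPa
q_ult = 719.19 + 51.704 = 770.89 kPa.
Gross allowable pressure q_all = 770.89 / 3 = 256.96 kPa.
Footing area = 23.392 m², so allowable column load = 256.96 × 23.392 = 6010.9 kN.

P_all ≈ 6010 kN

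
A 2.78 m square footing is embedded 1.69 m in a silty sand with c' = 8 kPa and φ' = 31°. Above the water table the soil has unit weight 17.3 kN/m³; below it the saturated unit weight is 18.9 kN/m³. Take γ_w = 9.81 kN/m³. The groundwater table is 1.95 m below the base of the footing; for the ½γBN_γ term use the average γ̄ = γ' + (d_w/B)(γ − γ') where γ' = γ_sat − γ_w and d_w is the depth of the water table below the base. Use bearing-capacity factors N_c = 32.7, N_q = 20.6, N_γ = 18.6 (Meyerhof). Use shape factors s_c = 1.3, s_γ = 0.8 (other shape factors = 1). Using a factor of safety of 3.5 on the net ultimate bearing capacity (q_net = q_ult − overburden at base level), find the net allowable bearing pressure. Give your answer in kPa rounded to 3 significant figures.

q = γ·D_f = 17.3 × 1.69 = 29.237 kPa.
γ' = 9.09 kN/m³; averaging over the depth B below the base, γ̄ = γ' + (d_w/B)(γ − γ') = 14.849 kN/m³.
c·N_c·s_c = 8 × 32.7 × 1.3 = 340.08 kPa
q·N_q = 29.237 × 20.6 = 602.28 kPa
0.5·γ·B·N_γ·s_γ = 0.5 × 14.849 × 2.78 × 18.6 × 0.8 = 307.12 kPa
q_ult = 340.08 + 602.28 + 307.12 = 1249.5 kPa.
q_net = 1249.5 − 29.237 = 1220.2 kPa.
q_all(net) = 1220.2 / 3.5 = 348.64 kPa.

q_all(net) ≈ 349 kPa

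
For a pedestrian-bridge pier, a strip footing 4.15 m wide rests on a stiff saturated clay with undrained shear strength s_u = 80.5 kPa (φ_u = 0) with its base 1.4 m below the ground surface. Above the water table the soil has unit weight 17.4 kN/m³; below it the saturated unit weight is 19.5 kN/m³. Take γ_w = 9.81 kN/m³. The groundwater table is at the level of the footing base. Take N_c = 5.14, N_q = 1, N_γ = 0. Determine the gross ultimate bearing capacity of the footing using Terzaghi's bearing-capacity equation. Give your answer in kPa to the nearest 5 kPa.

Overburden at base level: q = 17.4 × 1.4 = 24.36 kPa.
Cohesion term c·N_c = 80.5 × 5.14 = 413.77 kPa; surcharge term q·N_q = 24.36 × 1 = 24.36 kPa.
q_ult = 413.77 + 24.36 = 438.13 kPa.

q_ult ≈ 440 kPa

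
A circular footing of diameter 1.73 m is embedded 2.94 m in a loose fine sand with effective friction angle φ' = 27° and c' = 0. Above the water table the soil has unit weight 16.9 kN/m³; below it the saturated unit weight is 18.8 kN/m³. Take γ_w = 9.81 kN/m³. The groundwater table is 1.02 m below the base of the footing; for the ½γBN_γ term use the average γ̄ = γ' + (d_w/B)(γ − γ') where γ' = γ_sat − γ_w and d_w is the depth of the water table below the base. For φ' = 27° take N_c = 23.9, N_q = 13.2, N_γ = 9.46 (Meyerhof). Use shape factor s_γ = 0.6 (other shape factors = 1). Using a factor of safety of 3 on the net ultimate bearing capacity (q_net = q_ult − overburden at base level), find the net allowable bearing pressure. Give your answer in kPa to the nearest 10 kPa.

q_all(net) ≈ 220 kPa

q = γ·D_f = 16.9 × 2.94 = 49.686 kPa.
γ' = 8.99 kN/m³; averaging over the depth B below the base, γ̄ = γ' + (d_w/B)(γ − γ') = 13.654 kN/m³.
q·N_q = 49.686 × 13.2 = 655.86 kPa
0.5·γ·B·N_γ·s_γ = 0.5 × 13.654 × 1.73 × 9.46 × 0.6 = 67.036 kPa
q_ult = 655.86 + 67.036 = 722.89 kPa.
q_net = 722.89 − 49.686 = 673.21 kPa.
q_all(net) = 673.21 / 3 = 224.4 kPa.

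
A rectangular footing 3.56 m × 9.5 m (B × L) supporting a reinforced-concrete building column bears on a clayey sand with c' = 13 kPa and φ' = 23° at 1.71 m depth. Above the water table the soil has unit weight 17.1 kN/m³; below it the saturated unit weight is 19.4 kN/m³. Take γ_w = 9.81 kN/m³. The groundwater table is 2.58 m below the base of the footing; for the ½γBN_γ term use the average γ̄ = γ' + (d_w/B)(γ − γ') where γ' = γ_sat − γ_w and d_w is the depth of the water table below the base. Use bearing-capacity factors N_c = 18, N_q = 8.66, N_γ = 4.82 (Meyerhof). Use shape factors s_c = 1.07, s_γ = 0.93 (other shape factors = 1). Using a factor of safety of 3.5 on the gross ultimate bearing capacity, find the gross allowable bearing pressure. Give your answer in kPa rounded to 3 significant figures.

q_all ≈ 178 kPa

Effective surcharge at the founding depth q = γ·D_f = 17.1 × 1.71 = 29.241 kPa.
With d_w = 2.58 m < B, γ̄ = 9.59 + (2.58/3.56) × (17.1 − 9.59) = 15.033 kN/m³.
q_ult = c·N_c·s_c + q·N_q + 0.5·γ·B·N_γ·s_γ
     = 13 × 18 × 1.07 + 29.241 × 8.66 + 0.5 × 15.033 × 3.56 × 4.82 × 0.93
     = 250.38 + 253.23 + 119.95 = 623.55 kPa.
q_all = 623.55 / 3.5 = 178.16 kPa.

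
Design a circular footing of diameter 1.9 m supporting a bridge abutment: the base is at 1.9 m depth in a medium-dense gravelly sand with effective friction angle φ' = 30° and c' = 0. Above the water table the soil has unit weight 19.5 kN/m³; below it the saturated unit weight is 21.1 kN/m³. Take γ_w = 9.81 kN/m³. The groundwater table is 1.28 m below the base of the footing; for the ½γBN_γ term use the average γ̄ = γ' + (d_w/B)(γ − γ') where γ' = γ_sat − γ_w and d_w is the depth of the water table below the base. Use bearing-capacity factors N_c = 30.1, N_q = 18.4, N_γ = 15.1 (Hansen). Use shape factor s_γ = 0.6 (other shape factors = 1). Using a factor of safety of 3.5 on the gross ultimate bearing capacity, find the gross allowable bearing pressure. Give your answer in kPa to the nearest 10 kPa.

Effective surcharge at the founding depth q = γ·D_f = 19.5 × 1.9 = 37.05 kPa.
With d_w = 1.28 m < B, γ̄ = 11.29 + (1.28/1.9) × (19.5 − 11.29) = 16.821 kN/m³.
q_ult = q·N_q + 0.5·γ·B·N_γ·s_γ
     = 37.05 × 18.4 + 0.5 × 16.821 × 1.9 × 15.1 × 0.6
     = 681.72 + 144.78 = 826.5 kPa.
q_all = 826.5 / 3.5 = 236.14 kPa.

q_all ≈ 240 kPa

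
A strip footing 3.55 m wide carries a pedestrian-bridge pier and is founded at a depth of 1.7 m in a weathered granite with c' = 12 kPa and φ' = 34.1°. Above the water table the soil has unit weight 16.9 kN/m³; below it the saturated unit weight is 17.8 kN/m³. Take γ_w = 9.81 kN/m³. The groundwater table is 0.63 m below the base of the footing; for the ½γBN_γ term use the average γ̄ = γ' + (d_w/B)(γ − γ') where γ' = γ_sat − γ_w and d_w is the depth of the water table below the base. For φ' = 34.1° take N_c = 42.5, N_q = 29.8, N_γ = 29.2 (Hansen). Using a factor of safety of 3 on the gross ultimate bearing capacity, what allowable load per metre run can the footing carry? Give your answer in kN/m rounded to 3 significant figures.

≈ 2200 kN/m

Effective surcharge at the founding depth q = γ·D_f = 16.9 × 1.7 = 28.73 kPa.
With d_w = 0.63 m < B, γ̄ = 7.99 + (0.63/3.55) × (16.9 − 7.99) = 9.5712 kN/m³.
q_ult = c·N_c + q·N_q + 0.5·γ·B·N_γ
     = 12 × 42.5 + 28.73 × 29.8 + 0.5 × 9.5712 × 3.55 × 29.2
     = 510 + 856.15 + 496.08 = 1862.2 kPa.
Gross allowable pressure q_all = 1862.2 / 3 = 620.74 kPa.
Allowable wall load = q_all × B = 620.74 × 3.55 = 2203.6 kN per metre run.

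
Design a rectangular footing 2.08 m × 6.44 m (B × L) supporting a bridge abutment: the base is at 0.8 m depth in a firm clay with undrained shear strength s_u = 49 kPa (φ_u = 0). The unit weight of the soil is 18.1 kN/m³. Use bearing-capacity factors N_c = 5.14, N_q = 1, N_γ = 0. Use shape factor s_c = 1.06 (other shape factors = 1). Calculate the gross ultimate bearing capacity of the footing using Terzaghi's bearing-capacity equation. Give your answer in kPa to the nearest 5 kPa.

q_ult ≈ 280 kPa

q = γ·D_f = 18.1 × 0.8 = 14.48 kPa.
c·N_c·s_c = 49 × 5.14 × 1.06 = 266.97 kPa
q·N_q = 14.48 × 1 = 14.48 kPa
q_ult = 266.97 + 14.48 = 281.45 kPa.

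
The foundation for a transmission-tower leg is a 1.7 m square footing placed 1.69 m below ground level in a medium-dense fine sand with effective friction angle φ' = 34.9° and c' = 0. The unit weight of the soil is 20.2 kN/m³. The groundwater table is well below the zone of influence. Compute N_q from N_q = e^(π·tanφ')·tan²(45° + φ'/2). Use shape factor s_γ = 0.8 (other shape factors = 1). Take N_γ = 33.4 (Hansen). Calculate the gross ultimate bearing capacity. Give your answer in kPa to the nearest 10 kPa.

q_ult ≈ 1580 kPa

tan34.9° = 0.6976, so N_q = e^(π×0.6976)·tan²(62.45°) = 8.95 × 3.674 = 32.89.
Overburden at base level: q = 20.2 × 1.69 = 34.138 kPa.
Surcharge term q·N_q = 34.138 × 32.885 = 1122.6 kPa; self-weight term 0.5·γ·B·N_γ·s_γ = 0.5 × 20.2 × 1.7 × 33.4 × 0.8 = 458.78 kPa.
q_ult = 1122.6 + 458.78 = 1581.4 kPa.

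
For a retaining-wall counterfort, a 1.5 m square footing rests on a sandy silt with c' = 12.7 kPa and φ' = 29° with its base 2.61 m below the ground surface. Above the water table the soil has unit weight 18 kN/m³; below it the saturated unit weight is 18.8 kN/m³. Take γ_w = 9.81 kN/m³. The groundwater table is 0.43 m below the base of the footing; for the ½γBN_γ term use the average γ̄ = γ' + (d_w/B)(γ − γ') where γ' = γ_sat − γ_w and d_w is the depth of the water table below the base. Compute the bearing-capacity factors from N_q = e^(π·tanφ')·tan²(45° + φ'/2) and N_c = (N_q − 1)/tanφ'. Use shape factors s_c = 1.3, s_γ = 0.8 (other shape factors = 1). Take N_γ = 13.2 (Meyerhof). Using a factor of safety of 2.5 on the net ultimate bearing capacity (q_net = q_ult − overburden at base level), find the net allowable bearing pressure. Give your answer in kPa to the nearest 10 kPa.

N_q = e^(π·tan29°)·tan²(59.5°) = 16.44; N_c = (N_q − 1)/tanφ' = 27.86.
q = γ·D_f = 18 × 2.61 = 46.98 kPa.
γ' = 8.99 kN/m³; averaging over the depth B below the base, γ̄ = γ' + (d_w/B)(γ − γ') = 11.573 kN/m³.
c·N_c·s_c = 12.7 × 27.86 × 1.3 = 459.98 kPa
q·N_q = 46.98 × 16.443 = 772.51 kPa
0.5·γ·B·N_γ·s_γ = 0.5 × 11.573 × 1.5 × 13.2 × 0.8 = 91.657 kPa
q_ult = 459.98 + 772.51 + 91.657 = 1324.1 kPa.
q_net = 1324.1 − 46.98 = 1277.2 kPa.
q_all(net) = 1277.2 / 2.5 = 510.86 kPa.

q_all(net) ≈ 510 kPa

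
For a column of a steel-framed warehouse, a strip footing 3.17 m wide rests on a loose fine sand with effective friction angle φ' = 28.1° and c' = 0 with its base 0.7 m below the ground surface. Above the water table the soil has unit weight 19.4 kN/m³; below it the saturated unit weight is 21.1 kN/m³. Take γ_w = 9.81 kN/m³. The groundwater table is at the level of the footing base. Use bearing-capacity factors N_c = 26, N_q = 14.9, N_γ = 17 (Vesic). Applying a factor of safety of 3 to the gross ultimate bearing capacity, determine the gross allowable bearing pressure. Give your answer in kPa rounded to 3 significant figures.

q_all ≈ 169 kPa

q = γ·D_f = 19.4 × 0.7 = 13.58 kPa.
For the ½γBN_γ term take γ' = 21.1 − 9.81 = 11.29 kN/m³ (soil below base is submerged).
q·N_q = 13.58 × 14.9 = 202.34 kPa
0.5·γ·B·N_γ = 0.5 × 11.29 × 3.17 × 17 = 304.21 kPa
q_ult = 202.34 + 304.21 = 506.55 kPa.
q_all = q_ult / FS = 506.55 / 3 = 168.85 kPa.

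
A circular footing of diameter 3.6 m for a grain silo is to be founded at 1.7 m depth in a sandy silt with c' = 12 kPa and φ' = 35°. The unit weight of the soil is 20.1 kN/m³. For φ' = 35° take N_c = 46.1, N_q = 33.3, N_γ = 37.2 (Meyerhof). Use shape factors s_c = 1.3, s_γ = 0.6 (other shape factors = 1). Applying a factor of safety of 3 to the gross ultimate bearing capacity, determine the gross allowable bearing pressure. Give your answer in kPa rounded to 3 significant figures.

q_all ≈ 888 kPa

Effective surcharge at the founding depth q = γ·D_f = 20.1 × 1.7 = 34.17 kPa.
q_ult = c·N_c·s_c + q·N_q + 0.5·γ·B·N_γ·s_γ
     = 12 × 46.1 × 1.3 + 34.17 × 33.3 + 0.5 × 20.1 × 3.6 × 37.2 × 0.6
     = 719.16 + 1137.9 + 807.54 = 2664.6 kPa.
q_all = q_ult / FS = 2664.6 / 3 = 888.19 kPa.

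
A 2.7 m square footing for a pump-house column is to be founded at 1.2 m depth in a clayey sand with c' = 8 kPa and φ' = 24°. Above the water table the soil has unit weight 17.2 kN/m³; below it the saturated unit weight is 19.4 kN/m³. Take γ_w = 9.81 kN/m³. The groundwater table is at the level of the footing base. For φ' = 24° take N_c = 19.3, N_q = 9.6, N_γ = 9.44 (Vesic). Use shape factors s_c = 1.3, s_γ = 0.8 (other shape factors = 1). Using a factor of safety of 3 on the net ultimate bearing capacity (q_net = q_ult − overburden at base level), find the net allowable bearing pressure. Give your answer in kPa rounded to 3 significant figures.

q_all(net) ≈ 159 kPa

Overburden at base level: q = 17.2 × 1.2 = 20.64 kPa.
Below the base the soil is submerged, so the ½γBN_γ term uses γ' = 19.4 − 9.81 = 9.59 kN/m³.
Cohesion term c·N_c·s_c = 8 × 19.3 × 1.3 = 200.72 kPa; surcharge term q·N_q = 20.64 × 9.6 = 198.14 kPa; self-weight term 0.5·γ·B·N_γ·s_γ = 0.5 × 9.59 × 2.7 × 9.44 × 0.8 = 97.772 kPa.
q_ult = 200.72 + 198.14 + 97.772 = 496.64 kPa.
q_net = 496.64 − 20.64 = 476 kPa.
q_all(net) = 476 / 3 = 158.67 kPa.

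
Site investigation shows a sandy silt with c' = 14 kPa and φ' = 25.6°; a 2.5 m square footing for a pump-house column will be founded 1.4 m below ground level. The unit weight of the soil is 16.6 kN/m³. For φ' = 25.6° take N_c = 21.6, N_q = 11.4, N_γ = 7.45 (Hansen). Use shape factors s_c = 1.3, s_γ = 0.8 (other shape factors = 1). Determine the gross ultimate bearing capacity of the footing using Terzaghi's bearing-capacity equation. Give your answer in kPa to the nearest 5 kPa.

Overburden at base level: q = 16.6 × 1.4 = 23.24 kPa.
Cohesion term c·N_c·s_c = 14 × 21.6 × 1.3 = 393.12 kPa; surcharge term q·N_q = 23.24 × 11.4 = 264.94 kPa; self-weight term 0.5·γ·B·N_γ·s_γ = 0.5 × 16.6 × 2.5 × 7.45 × 0.8 = 123.67 kPa.
q_ult = 393.12 + 264.94 + 123.67 = 781.73 kPa.

q_ult ≈ 780 kPa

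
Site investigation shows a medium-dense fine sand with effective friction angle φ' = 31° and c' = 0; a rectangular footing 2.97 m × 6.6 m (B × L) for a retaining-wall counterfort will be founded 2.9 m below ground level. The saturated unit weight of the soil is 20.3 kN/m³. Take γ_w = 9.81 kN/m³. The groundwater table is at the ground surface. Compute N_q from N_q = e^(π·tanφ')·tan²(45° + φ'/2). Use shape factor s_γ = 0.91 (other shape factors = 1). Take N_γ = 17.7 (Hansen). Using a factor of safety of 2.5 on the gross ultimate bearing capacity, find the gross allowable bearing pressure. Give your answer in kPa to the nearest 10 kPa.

N_q = e^(π·tan31°)·tan²(60.5°) = 20.63.
Water table at ground surface, so effective unit weight γ' = 20.3 − 9.81 = 10.49 kN/m³ is used throughout; overburden q = 10.49 × 2.9 = 30.421 kPa; the same γ' applies in the ½γBN_γ term.
Surcharge term q·N_q = 30.421 × 20.631 = 627.61 kPa; self-weight term 0.5·γ·B·N_γ·s_γ = 0.5 × 10.49 × 2.97 × 17.7 × 0.91 = 250.91 kPa.
q_ult = 627.61 + 250.91 = 878.52 kPa.
q_all = 878.52 / 2.5 = 351.41 kPa.

q_all ≈ 350 kPa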